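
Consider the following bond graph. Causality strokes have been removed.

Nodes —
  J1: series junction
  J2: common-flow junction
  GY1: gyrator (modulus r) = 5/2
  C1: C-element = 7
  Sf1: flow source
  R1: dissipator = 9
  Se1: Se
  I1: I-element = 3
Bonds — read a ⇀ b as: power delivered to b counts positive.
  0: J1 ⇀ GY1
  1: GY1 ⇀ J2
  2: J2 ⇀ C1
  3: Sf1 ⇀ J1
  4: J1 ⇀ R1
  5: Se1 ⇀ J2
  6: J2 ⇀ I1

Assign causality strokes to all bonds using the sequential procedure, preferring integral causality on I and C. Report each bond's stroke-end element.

bond 3 |Sf1  (Sf1: flow source, stroke at near end)
bond 5 |J2  (source Se1 imposes e)
bond 0 |J1  (J1 flow already set via bond 3)
bond 4 |J1  (J1 flow already set via bond 3)
bond 1 |J2  (GY GY1: same side as bond 0)
bond 2 |J2  (C1: C, integral causality)
bond 6 |I1  (J2: last free bond brings flow in)

β0 stroke→J1
β1 stroke→J2
β2 stroke→J2
β3 stroke→Sf1
β4 stroke→J1
β5 stroke→J2
β6 stroke→I1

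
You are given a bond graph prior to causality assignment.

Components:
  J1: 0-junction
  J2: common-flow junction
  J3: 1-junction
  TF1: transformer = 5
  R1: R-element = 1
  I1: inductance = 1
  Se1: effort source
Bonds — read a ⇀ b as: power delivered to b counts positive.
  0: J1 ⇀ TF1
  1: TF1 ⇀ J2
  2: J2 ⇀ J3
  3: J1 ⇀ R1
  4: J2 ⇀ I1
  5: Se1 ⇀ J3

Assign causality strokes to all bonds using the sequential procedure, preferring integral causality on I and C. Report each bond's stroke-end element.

b0 stroke at TF1
b1 stroke at J2
b2 stroke at J2
b3 stroke at J1
b4 stroke at I1
b5 stroke at J3

b5 |J3  (source Se1 imposes e)
b2 |J2  (closing 1-jn rule on J3)
b4 |I1  (I1 outputs flow p/I1)
b1 |J2  (J2 flow already set via bond 4)
b0 |TF1  (through TF1, causality passes straight; one stroke at TF1)
b3 |J1  (closing 0-jn rule on J1)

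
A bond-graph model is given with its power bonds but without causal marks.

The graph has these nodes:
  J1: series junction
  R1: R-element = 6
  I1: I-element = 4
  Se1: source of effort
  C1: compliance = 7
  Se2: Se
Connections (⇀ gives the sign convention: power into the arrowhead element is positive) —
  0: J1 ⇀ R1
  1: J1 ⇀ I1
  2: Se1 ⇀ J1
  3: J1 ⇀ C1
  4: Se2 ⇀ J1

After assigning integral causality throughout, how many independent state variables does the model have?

b2 |J1  (Se1 fixes effort; stroke away)
b4 |J1  (Se2 (Se) sets effort on bond)
b1 |I1  (prefer integral on I1)
b0 |J1  (J1 flow already set via bond 1)
b3 |J1  (common-f at J1 fixed by 1)

2  (C1, I1 all integral)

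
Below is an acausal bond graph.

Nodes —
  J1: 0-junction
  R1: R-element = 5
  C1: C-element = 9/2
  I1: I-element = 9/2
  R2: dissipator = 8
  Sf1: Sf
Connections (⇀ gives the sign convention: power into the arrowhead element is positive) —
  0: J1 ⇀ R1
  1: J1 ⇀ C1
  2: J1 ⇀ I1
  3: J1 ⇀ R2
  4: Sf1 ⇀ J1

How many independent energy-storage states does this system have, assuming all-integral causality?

2  (C1, I1 all integral)

bond 4 stroke→Sf1  (Sf1 fixes flow; stroke at Sf1)
bond 1 stroke→J1  (prefer integral on C1)
bond 0 stroke→R1  (common-e at J1 fixed by 1)
bond 2 stroke→I1  (J1 effort already set via bond 1)
bond 3 stroke→R2  (common-e at J1 fixed by 1)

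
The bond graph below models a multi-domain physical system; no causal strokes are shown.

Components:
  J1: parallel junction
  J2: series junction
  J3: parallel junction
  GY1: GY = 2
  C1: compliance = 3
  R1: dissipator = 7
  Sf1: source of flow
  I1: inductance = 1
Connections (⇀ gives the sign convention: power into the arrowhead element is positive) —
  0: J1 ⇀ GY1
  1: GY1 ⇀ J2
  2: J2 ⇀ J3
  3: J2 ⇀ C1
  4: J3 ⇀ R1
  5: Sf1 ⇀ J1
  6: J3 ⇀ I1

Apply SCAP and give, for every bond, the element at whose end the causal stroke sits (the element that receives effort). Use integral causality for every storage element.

β0 stroke at J1
β1 stroke at J2
β2 stroke at J3
β3 stroke at J2
β4 stroke at R1
β5 stroke at Sf1
β6 stroke at I1

#5 |Sf1  (Sf1: flow source, stroke at near end)
#0 |J1  (closing 0-jn rule on J1)
#1 |J2  (GY1 both-in/both-out from 0)
#3 |J2  (C1 integral (e out))
#2 |J3  (only one flow-in slot at J2)
#4 |R1  (0-jn J3 has e-setter on 2)
#6 |I1  (J3: bond 2 brought effort, rest push out)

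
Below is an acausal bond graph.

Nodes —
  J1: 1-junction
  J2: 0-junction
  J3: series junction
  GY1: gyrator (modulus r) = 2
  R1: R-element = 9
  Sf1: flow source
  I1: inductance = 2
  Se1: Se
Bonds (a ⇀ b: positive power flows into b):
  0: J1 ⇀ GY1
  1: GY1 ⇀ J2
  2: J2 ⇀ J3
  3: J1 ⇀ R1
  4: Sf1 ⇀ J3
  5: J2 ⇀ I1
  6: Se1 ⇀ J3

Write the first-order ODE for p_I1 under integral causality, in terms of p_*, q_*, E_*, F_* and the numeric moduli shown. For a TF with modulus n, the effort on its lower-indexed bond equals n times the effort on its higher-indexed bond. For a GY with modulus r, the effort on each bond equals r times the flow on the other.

dp_I1/dt = -4*F_Sf1/9 - 2*p_I1/9

β4 stroke at Sf1  (source Sf1 imposes f)
β6 stroke at J3  (source Se1 imposes e)
β2 stroke at J3  (common-f at J3 fixed by 4)
β5 stroke at I1  (I1: I, integral causality)
β1 stroke at J2  (J2 needs exactly one e-in)
β0 stroke at J1  (GY1 both-in/both-out from 1)
β3 stroke at R1  (only one flow-in slot at J1)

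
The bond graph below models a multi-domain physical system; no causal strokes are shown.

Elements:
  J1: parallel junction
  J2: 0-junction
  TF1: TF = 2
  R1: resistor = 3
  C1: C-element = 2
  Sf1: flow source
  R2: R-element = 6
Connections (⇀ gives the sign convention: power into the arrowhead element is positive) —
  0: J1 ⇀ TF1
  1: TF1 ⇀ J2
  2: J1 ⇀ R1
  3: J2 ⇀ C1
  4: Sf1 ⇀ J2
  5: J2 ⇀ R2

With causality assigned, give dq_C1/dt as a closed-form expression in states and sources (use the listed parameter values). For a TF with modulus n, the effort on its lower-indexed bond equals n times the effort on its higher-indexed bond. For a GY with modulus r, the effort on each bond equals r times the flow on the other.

bond 4 |Sf1  (Sf1 fixes flow; stroke at Sf1)
bond 3 |J2  (C1 integral (e out))
bond 1 |TF1  (0-jn J2 has e-setter on 3)
bond 5 |R2  (common-e at J2 fixed by 3)
bond 0 |J1  (TF TF1: opposite of bond 1)
bond 2 |R1  (common-e at J1 fixed by 0)

dq_C1/dt = F_Sf1 - 3*q_C1/4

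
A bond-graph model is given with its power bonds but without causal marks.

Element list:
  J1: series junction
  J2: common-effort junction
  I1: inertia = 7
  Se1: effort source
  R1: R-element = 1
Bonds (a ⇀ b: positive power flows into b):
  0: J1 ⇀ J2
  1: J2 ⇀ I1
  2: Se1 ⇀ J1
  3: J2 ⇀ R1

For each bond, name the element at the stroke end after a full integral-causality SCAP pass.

b0 |J2
b1 |I1
b2 |J1
b3 |R1

b2 |J1  (source Se1 imposes e)
b0 |J2  (only one flow-in slot at J1)
b1 |I1  (0-jn J2 has e-setter on 0)
b3 |R1  (common-e at J2 fixed by 0)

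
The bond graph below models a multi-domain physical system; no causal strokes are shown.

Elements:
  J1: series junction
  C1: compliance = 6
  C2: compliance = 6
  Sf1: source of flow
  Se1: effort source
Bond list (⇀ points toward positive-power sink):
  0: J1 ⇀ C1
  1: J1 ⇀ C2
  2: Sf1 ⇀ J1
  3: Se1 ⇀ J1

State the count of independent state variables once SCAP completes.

2  (C1, C2 all integral)

#2 |Sf1  (Sf1: flow source, stroke at near end)
#3 |J1  (Se1: effort source, stroke at far end)
#0 |J1  (J1: bond 2 brought flow, rest push out)
#1 |J1  (common-f at J1 fixed by 2)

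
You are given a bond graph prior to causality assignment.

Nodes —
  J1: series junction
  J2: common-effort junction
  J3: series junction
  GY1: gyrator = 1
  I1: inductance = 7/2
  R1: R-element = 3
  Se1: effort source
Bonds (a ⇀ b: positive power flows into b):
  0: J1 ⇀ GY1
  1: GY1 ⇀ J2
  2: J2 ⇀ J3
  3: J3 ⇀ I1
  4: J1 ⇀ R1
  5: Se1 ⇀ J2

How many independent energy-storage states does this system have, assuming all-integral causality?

1  (I1 all integral)

bond 5 stroke→J2  (Se1 fixes effort; stroke away)
bond 1 stroke→GY1  (0-jn J2 has e-setter on 5)
bond 2 stroke→J3  (common-e at J2 fixed by 5)
bond 3 stroke→I1  (J3: last free bond brings flow in)
bond 0 stroke→GY1  (GY GY1: same side as bond 1)
bond 4 stroke→J1  (1-jn J1 has f-setter on 0)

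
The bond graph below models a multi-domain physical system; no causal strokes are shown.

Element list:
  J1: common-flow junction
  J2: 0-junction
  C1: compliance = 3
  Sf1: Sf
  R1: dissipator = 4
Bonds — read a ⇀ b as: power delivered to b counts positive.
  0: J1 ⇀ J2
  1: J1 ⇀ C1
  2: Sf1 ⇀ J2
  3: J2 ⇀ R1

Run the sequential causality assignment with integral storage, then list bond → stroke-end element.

#0 stroke→J2
#1 stroke→J1
#2 stroke→Sf1
#3 stroke→R1

β2 →Sf1  (Sf1 fixes flow; stroke at Sf1)
β1 →J1  (C1 outputs effort q/C1)
β0 →J2  (J1 needs exactly one f-in)
β3 →R1  (0-jn J2 has e-setter on 0)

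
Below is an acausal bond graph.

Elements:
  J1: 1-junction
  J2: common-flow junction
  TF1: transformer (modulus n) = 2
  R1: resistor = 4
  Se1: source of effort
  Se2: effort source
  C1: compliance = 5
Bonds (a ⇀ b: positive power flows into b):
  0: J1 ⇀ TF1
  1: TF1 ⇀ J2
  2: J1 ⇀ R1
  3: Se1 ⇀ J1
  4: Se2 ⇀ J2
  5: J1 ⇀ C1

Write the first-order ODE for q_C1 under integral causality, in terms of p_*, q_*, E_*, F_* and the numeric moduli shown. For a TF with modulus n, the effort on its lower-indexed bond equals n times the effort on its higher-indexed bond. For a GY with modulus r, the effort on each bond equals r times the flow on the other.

dq_C1/dt = E_Se1/4 + E_Se2/2 - q_C1/20

#3 →J1  (Se1: effort source, stroke at far end)
#4 →J2  (Se2 fixes effort; stroke away)
#1 →TF1  (only one flow-in slot at J2)
#0 →J1  (TF TF1: opposite of bond 1)
#5 →J1  (C1 integral (e out))
#2 →R1  (J1: last free bond brings flow in)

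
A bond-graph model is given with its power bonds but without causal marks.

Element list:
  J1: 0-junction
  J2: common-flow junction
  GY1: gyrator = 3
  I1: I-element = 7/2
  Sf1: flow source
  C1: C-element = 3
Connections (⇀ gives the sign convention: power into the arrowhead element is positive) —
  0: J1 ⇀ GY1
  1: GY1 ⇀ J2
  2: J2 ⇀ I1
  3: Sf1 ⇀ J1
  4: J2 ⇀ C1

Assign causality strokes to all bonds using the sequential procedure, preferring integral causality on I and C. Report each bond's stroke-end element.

#3 stroke at Sf1  (Sf1: flow source, stroke at near end)
#0 stroke at J1  (only one effort-in slot at J1)
#1 stroke at J2  (GY GY1: same side as bond 0)
#2 stroke at I1  (I1 integral (f out))
#4 stroke at J2  (J2 flow already set via bond 2)

β0 stroke at J1
β1 stroke at J2
β2 stroke at I1
β3 stroke at Sf1
β4 stroke at J2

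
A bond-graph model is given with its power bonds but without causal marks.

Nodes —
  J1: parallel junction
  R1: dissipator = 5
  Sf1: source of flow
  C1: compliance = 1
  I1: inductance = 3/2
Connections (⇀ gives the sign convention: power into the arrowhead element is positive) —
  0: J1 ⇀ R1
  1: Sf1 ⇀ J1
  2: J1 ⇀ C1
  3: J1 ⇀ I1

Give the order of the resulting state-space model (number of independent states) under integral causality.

bond 1 →Sf1  (Sf1 fixes flow; stroke at Sf1)
bond 2 →J1  (C1 outputs effort q/C1)
bond 0 →R1  (J1 effort already set via bond 2)
bond 3 →I1  (J1: bond 2 brought effort, rest push out)

2  (C1, I1 all integral)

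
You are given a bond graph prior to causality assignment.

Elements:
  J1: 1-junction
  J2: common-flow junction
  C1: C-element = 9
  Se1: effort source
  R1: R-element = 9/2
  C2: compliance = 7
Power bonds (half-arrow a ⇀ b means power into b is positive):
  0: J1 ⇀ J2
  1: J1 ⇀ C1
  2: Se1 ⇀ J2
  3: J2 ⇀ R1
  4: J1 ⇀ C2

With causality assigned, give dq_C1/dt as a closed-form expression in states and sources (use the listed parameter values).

dq_C1/dt = 2*E_Se1/9 - 2*q_C1/81 - 2*q_C2/63

bond 2 stroke→J2  (Se1 fixes effort; stroke away)
bond 1 stroke→J1  (prefer integral on C1)
bond 4 stroke→J1  (C2 outputs effort q/C2)
bond 0 stroke→J2  (J1: last free bond brings flow in)
bond 3 stroke→R1  (J2 needs exactly one f-in)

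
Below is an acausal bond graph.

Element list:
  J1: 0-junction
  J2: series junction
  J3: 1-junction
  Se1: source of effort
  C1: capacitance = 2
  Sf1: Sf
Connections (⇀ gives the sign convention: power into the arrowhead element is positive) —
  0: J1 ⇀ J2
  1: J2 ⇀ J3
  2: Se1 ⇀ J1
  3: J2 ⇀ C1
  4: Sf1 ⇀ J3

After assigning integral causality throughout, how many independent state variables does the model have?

1  (C1 all integral)

b2 |J1  (Se1: effort source, stroke at far end)
b4 |Sf1  (Sf1 fixes flow; stroke at Sf1)
b0 |J2  (common-e at J1 fixed by 2)
b1 |J3  (1-jn J3 has f-setter on 4)
b3 |J2  (J2: bond 1 brought flow, rest push out)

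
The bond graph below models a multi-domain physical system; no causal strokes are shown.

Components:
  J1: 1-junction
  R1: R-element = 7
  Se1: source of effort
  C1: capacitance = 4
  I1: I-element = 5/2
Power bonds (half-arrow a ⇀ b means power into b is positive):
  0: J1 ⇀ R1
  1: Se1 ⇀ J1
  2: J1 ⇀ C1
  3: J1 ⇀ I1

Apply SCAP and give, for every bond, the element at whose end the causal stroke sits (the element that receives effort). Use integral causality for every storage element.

β0 stroke→J1
β1 stroke→J1
β2 stroke→J1
β3 stroke→I1

b1 →J1  (Se1 fixes effort; stroke away)
b2 →J1  (C1 integral (e out))
b3 →I1  (I1: I, integral causality)
b0 →J1  (common-f at J1 fixed by 3)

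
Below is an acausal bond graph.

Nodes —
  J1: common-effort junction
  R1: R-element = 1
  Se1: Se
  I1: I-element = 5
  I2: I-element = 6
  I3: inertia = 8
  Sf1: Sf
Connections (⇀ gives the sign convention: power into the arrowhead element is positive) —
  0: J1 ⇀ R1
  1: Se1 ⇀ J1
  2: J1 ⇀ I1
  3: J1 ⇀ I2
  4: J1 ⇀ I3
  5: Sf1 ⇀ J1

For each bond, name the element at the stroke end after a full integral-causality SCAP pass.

bond 0 stroke at R1
bond 1 stroke at J1
bond 2 stroke at I1
bond 3 stroke at I2
bond 4 stroke at I3
bond 5 stroke at Sf1

bond 1 stroke at J1  (Se1: effort source, stroke at far end)
bond 5 stroke at Sf1  (source Sf1 imposes f)
bond 0 stroke at R1  (J1: bond 1 brought effort, rest push out)
bond 2 stroke at I1  (J1 effort already set via bond 1)
bond 3 stroke at I2  (J1 effort already set via bond 1)
bond 4 stroke at I3  (J1 effort already set via bond 1)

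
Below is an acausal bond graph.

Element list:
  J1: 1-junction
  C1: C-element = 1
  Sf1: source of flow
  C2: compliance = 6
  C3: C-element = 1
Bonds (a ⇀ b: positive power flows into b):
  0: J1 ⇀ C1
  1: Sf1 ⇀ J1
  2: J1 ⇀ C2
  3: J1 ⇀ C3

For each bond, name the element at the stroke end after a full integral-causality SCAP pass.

bond 1 →Sf1  (Sf1 fixes flow; stroke at Sf1)
bond 0 →J1  (common-f at J1 fixed by 1)
bond 2 →J1  (common-f at J1 fixed by 1)
bond 3 →J1  (J1 flow already set via bond 1)

b0 stroke→J1
b1 stroke→Sf1
b2 stroke→J1
b3 stroke→J1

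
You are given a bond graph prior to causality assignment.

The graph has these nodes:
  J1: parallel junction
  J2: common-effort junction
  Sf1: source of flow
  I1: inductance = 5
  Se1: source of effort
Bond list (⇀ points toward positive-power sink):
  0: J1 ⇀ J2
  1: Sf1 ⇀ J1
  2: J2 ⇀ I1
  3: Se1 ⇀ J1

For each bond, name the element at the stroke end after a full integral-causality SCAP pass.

β1 |Sf1  (source Sf1 imposes f)
β3 |J1  (Se1: effort source, stroke at far end)
β0 |J2  (0-jn J1 has e-setter on 3)
β2 |I1  (J2: bond 0 brought effort, rest push out)

bond 0 →J2
bond 1 →Sf1
bond 2 →I1
bond 3 →J1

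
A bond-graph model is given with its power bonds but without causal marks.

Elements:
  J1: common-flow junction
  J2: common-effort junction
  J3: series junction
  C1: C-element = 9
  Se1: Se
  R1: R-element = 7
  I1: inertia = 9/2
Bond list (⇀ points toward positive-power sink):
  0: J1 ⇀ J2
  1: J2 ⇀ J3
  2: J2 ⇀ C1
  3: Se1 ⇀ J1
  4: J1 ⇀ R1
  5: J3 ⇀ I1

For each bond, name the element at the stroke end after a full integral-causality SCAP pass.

β3 →J1  (Se1 (Se) sets effort on bond)
β2 →J2  (C1: C, integral causality)
β0 →J1  (J2 effort already set via bond 2)
β1 →J3  (0-jn J2 has e-setter on 2)
β5 →I1  (J3: last free bond brings flow in)
β4 →R1  (J1: last free bond brings flow in)

β0 stroke→J1
β1 stroke→J3
β2 stroke→J2
β3 stroke→J1
β4 stroke→R1
β5 stroke→I1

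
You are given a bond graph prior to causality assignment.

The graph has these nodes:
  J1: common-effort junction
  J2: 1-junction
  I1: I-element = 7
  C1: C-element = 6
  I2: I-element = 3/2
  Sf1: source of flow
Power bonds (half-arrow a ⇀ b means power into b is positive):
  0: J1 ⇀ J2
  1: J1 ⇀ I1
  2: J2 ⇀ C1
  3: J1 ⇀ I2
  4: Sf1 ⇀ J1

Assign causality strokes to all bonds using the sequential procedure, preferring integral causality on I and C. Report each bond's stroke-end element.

bond 4 stroke→Sf1  (source Sf1 imposes f)
bond 1 stroke→I1  (I1: I, integral causality)
bond 2 stroke→J2  (C1: C, integral causality)
bond 0 stroke→J1  (J2: last free bond brings flow in)
bond 3 stroke→I2  (common-e at J1 fixed by 0)

bond 0 stroke at J1
bond 1 stroke at I1
bond 2 stroke at J2
bond 3 stroke at I2
bond 4 stroke at Sf1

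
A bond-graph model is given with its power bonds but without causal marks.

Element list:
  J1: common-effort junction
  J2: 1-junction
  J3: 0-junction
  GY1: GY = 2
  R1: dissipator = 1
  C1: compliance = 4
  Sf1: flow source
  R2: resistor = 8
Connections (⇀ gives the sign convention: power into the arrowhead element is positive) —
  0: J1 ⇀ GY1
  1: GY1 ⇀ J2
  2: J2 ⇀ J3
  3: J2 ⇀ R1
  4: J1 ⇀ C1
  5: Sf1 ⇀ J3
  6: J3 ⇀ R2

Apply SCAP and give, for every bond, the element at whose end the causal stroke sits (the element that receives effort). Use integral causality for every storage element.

b5 →Sf1  (Sf1 (Sf) sets flow on bond)
b4 →J1  (C1 outputs effort q/C1)
b0 →GY1  (J1: bond 4 brought effort, rest push out)
b1 →GY1  (through GY1, causality inverts; strokes same side of GY1)
b2 →J2  (J2 flow already set via bond 1)
b3 →J2  (J2: bond 1 brought flow, rest push out)
b6 →J3  (only one effort-in slot at J3)

bond 0 stroke→GY1
bond 1 stroke→GY1
bond 2 stroke→J2
bond 3 stroke→J2
bond 4 stroke→J1
bond 5 stroke→Sf1
bond 6 stroke→J3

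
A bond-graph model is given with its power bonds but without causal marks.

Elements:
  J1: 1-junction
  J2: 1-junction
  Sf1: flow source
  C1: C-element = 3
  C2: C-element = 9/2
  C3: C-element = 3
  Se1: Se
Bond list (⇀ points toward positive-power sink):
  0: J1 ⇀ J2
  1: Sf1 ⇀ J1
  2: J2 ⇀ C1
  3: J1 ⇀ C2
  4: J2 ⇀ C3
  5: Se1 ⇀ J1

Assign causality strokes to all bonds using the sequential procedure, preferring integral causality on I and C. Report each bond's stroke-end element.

b0 |J1
b1 |Sf1
b2 |J2
b3 |J1
b4 |J2
b5 |J1

b1 →Sf1  (Sf1: flow source, stroke at near end)
b5 →J1  (Se1: effort source, stroke at far end)
b0 →J1  (1-jn J1 has f-setter on 1)
b3 →J1  (common-f at J1 fixed by 1)
b2 →J2  (common-f at J2 fixed by 0)
b4 →J2  (J2 flow already set via bond 0)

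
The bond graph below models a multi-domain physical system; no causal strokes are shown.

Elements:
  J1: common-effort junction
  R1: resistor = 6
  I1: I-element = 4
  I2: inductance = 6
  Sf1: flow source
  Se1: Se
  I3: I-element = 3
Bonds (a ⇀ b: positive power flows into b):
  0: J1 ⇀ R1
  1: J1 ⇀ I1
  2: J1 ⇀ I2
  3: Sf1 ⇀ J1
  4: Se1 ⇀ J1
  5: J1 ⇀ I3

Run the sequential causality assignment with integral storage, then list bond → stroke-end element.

bond 0 |R1
bond 1 |I1
bond 2 |I2
bond 3 |Sf1
bond 4 |J1
bond 5 |I3

#3 →Sf1  (Sf1 fixes flow; stroke at Sf1)
#4 →J1  (Se1 fixes effort; stroke away)
#0 →R1  (J1 effort already set via bond 4)
#1 →I1  (common-e at J1 fixed by 4)
#2 →I2  (common-e at J1 fixed by 4)
#5 →I3  (common-e at J1 fixed by 4)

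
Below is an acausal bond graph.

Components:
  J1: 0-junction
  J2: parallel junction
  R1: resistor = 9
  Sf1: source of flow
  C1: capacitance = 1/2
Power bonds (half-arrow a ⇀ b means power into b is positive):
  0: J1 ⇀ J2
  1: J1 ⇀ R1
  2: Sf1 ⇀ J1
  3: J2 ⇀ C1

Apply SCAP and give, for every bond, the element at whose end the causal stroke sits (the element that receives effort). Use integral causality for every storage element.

β0 |J1
β1 |R1
β2 |Sf1
β3 |J2

β2 |Sf1  (Sf1 (Sf) sets flow on bond)
β3 |J2  (C1: C, integral causality)
β0 |J1  (common-e at J2 fixed by 3)
β1 |R1  (J1 effort already set via bond 0)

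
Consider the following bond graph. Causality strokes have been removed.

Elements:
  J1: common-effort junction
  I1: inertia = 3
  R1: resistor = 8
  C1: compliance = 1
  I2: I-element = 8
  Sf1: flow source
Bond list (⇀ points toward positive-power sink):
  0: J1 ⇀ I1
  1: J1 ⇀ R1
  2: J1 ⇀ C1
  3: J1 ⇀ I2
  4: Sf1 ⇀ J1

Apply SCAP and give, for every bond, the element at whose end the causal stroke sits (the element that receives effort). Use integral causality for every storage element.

bond 4 stroke at Sf1  (Sf1 (Sf) sets flow on bond)
bond 0 stroke at I1  (I1: I, integral causality)
bond 2 stroke at J1  (C1: C, integral causality)
bond 1 stroke at R1  (J1 effort already set via bond 2)
bond 3 stroke at I2  (J1 effort already set via bond 2)

#0 →I1
#1 →R1
#2 →J1
#3 →I2
#4 →Sf1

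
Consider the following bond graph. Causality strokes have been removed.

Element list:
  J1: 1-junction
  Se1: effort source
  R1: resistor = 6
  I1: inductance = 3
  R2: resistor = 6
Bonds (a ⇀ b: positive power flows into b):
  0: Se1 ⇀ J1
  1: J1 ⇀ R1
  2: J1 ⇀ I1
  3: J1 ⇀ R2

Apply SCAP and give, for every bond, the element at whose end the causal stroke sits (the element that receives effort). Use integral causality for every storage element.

b0 |J1
b1 |J1
b2 |I1
b3 |J1

#0 stroke at J1  (Se1 (Se) sets effort on bond)
#2 stroke at I1  (I1 integral (f out))
#1 stroke at J1  (J1: bond 2 brought flow, rest push out)
#3 stroke at J1  (J1: bond 2 brought flow, rest push out)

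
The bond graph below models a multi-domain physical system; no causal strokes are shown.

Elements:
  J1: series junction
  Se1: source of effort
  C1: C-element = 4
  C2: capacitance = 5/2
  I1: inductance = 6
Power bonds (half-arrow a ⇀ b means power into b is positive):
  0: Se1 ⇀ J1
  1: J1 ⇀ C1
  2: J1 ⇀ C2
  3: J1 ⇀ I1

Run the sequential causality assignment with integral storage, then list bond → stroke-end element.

#0 stroke at J1
#1 stroke at J1
#2 stroke at J1
#3 stroke at I1

b0 |J1  (Se1 (Se) sets effort on bond)
b1 |J1  (prefer integral on C1)
b2 |J1  (C2 integral (e out))
b3 |I1  (J1 needs exactly one f-in)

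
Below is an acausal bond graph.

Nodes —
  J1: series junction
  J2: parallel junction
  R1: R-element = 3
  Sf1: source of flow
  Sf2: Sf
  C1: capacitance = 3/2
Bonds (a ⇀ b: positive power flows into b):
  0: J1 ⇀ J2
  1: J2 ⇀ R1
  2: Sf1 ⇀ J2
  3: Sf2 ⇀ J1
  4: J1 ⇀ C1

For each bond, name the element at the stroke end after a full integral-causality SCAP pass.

#0 |J1
#1 |J2
#2 |Sf1
#3 |Sf2
#4 |J1

β2 →Sf1  (Sf1 fixes flow; stroke at Sf1)
β3 →Sf2  (Sf2 (Sf) sets flow on bond)
β0 →J1  (common-f at J1 fixed by 3)
β4 →J1  (J1: bond 3 brought flow, rest push out)
β1 →J2  (closing 0-jn rule on J2)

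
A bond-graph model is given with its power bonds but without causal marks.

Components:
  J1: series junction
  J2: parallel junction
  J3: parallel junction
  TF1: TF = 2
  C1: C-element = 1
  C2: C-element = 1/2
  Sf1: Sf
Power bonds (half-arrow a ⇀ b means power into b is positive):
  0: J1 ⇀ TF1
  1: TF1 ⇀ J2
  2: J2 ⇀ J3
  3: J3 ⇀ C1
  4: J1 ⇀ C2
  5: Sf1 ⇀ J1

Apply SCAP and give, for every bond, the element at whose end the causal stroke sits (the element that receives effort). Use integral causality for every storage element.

#0 stroke→J1
#1 stroke→TF1
#2 stroke→J2
#3 stroke→J3
#4 stroke→J1
#5 stroke→Sf1

#5 stroke→Sf1  (source Sf1 imposes f)
#0 stroke→J1  (J1 flow already set via bond 5)
#4 stroke→J1  (J1 flow already set via bond 5)
#1 stroke→TF1  (TF1 one-in-one-out from 0)
#2 stroke→J2  (J2 needs exactly one e-in)
#3 stroke→J3  (J3 needs exactly one e-in)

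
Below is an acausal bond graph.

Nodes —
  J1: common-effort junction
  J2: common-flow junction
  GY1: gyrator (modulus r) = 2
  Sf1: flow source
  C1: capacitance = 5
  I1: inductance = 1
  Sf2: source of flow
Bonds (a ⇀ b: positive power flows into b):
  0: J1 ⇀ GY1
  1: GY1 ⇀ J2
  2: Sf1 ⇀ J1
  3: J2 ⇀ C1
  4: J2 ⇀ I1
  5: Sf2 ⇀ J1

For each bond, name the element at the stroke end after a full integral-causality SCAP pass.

bond 2 stroke→Sf1  (source Sf1 imposes f)
bond 5 stroke→Sf2  (Sf2: flow source, stroke at near end)
bond 0 stroke→J1  (J1: last free bond brings effort in)
bond 1 stroke→J2  (GY1 both-in/both-out from 0)
bond 3 stroke→J2  (C1 outputs effort q/C1)
bond 4 stroke→I1  (closing 1-jn rule on J2)

b0 stroke at J1
b1 stroke at J2
b2 stroke at Sf1
b3 stroke at J2
b4 stroke at I1
b5 stroke at Sf2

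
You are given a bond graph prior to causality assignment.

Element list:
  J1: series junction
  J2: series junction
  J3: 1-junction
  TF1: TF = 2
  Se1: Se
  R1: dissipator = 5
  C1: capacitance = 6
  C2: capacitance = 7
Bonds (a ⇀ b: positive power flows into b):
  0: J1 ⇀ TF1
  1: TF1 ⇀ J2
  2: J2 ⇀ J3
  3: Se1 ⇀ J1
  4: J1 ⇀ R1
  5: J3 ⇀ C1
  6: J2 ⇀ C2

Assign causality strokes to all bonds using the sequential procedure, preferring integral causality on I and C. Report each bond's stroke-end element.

b3 →J1  (Se1 (Se) sets effort on bond)
b5 →J3  (C1 integral (e out))
b2 →J2  (J3 needs exactly one f-in)
b6 →J2  (C2 outputs effort q/C2)
b1 →TF1  (only one flow-in slot at J2)
b0 →J1  (TF TF1: opposite of bond 1)
b4 →R1  (closing 1-jn rule on J1)

bond 0 stroke→J1
bond 1 stroke→TF1
bond 2 stroke→J2
bond 3 stroke→J1
bond 4 stroke→R1
bond 5 stroke→J3
bond 6 stroke→J2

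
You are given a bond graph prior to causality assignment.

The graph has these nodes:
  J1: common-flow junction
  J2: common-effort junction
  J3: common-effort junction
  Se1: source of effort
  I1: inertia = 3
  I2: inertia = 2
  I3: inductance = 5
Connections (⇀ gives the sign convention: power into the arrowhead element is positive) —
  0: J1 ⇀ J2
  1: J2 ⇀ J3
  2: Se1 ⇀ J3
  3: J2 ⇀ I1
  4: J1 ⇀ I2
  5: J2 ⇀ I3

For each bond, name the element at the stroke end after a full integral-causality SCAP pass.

#2 stroke at J3  (Se1: effort source, stroke at far end)
#1 stroke at J2  (common-e at J3 fixed by 2)
#0 stroke at J1  (J2 effort already set via bond 1)
#3 stroke at I1  (J2 effort already set via bond 1)
#5 stroke at I3  (common-e at J2 fixed by 1)
#4 stroke at I2  (closing 1-jn rule on J1)

bond 0 |J1
bond 1 |J2
bond 2 |J3
bond 3 |I1
bond 4 |I2
bond 5 |I3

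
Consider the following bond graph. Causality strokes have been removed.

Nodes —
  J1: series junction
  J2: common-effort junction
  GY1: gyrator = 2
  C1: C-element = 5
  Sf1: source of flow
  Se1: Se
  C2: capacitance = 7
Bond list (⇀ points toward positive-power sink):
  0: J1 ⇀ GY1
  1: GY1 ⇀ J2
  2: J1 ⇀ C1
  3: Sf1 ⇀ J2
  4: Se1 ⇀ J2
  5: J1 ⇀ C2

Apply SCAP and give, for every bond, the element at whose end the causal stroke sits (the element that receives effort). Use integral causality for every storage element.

bond 3 stroke at Sf1  (Sf1: flow source, stroke at near end)
bond 4 stroke at J2  (Se1 (Se) sets effort on bond)
bond 1 stroke at GY1  (J2: bond 4 brought effort, rest push out)
bond 0 stroke at GY1  (through GY1, causality inverts; strokes same side of GY1)
bond 2 stroke at J1  (J1 flow already set via bond 0)
bond 5 stroke at J1  (J1: bond 0 brought flow, rest push out)

bond 0 stroke at GY1
bond 1 stroke at GY1
bond 2 stroke at J1
bond 3 stroke at Sf1
bond 4 stroke at J2
bond 5 stroke at J1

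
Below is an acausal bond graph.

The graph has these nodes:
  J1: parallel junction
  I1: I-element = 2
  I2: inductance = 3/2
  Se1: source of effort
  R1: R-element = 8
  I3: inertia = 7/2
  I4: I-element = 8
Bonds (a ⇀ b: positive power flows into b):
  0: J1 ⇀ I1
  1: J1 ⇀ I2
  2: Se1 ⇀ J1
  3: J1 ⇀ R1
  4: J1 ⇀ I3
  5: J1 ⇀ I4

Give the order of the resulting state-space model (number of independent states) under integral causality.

4  (I1, I2, I3, I4 all integral)

bond 2 stroke at J1  (source Se1 imposes e)
bond 0 stroke at I1  (J1: bond 2 brought effort, rest push out)
bond 1 stroke at I2  (common-e at J1 fixed by 2)
bond 3 stroke at R1  (J1: bond 2 brought effort, rest push out)
bond 4 stroke at I3  (0-jn J1 has e-setter on 2)
bond 5 stroke at I4  (J1 effort already set via bond 2)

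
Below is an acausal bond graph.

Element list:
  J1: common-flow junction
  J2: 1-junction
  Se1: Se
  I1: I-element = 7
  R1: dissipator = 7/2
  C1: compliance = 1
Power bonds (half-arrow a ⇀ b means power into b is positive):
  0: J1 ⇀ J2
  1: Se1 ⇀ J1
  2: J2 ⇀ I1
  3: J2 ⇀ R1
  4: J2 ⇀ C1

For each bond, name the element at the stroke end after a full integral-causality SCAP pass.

β1 stroke→J1  (Se1: effort source, stroke at far end)
β0 stroke→J2  (J1 needs exactly one f-in)
β2 stroke→I1  (I1 integral (f out))
β3 stroke→J2  (J2 flow already set via bond 2)
β4 stroke→J2  (J2 flow already set via bond 2)

#0 |J2
#1 |J1
#2 |I1
#3 |J2
#4 |J2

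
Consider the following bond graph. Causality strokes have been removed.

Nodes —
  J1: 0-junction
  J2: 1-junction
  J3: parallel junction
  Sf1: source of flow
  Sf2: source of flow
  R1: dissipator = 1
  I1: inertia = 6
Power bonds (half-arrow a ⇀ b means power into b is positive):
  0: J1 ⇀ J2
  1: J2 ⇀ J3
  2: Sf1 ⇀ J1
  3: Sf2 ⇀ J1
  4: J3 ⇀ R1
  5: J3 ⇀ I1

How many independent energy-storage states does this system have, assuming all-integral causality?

1  (I1 all integral)

bond 2 stroke at Sf1  (Sf1 fixes flow; stroke at Sf1)
bond 3 stroke at Sf2  (Sf2: flow source, stroke at near end)
bond 0 stroke at J1  (closing 0-jn rule on J1)
bond 1 stroke at J2  (1-jn J2 has f-setter on 0)
bond 5 stroke at I1  (prefer integral on I1)
bond 4 stroke at J3  (closing 0-jn rule on J3)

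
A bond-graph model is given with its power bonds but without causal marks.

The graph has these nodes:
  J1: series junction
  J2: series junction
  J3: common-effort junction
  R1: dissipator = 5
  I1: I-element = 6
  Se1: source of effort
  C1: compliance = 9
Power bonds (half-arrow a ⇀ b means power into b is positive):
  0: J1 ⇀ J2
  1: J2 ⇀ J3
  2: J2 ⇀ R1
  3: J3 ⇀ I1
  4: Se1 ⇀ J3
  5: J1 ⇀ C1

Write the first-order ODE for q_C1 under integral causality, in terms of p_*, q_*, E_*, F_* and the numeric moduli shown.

β4 stroke at J3  (Se1 fixes effort; stroke away)
β1 stroke at J2  (0-jn J3 has e-setter on 4)
β3 stroke at I1  (J3: bond 4 brought effort, rest push out)
β5 stroke at J1  (prefer integral on C1)
β0 stroke at J2  (J1 needs exactly one f-in)
β2 stroke at R1  (J2 needs exactly one f-in)

dq_C1/dt = -E_Se1/5 - q_C1/45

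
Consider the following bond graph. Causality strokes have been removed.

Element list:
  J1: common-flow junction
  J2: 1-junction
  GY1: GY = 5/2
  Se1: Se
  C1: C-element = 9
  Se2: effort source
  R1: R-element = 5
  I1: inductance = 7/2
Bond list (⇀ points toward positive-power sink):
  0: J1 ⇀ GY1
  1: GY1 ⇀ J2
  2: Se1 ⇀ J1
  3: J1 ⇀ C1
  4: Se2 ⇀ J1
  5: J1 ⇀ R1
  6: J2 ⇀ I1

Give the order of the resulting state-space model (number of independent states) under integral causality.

β2 stroke→J1  (Se1 fixes effort; stroke away)
β4 stroke→J1  (Se2 (Se) sets effort on bond)
β3 stroke→J1  (C1: C, integral causality)
β6 stroke→I1  (I1: I, integral causality)
β1 stroke→J2  (1-jn J2 has f-setter on 6)
β0 stroke→J1  (GY1 both-in/both-out from 1)
β5 stroke→R1  (only one flow-in slot at J1)

2  (C1, I1 all integral)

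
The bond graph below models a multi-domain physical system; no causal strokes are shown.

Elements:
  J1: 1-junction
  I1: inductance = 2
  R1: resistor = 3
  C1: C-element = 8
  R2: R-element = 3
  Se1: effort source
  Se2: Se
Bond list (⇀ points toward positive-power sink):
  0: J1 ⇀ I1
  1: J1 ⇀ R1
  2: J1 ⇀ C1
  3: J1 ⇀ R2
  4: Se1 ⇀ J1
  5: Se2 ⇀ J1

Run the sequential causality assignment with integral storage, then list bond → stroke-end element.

bond 4 stroke at J1  (Se1 (Se) sets effort on bond)
bond 5 stroke at J1  (source Se2 imposes e)
bond 0 stroke at I1  (I1 integral (f out))
bond 1 stroke at J1  (J1: bond 0 brought flow, rest push out)
bond 2 stroke at J1  (J1 flow already set via bond 0)
bond 3 stroke at J1  (J1: bond 0 brought flow, rest push out)

#0 →I1
#1 →J1
#2 →J1
#3 →J1
#4 →J1
#5 →J1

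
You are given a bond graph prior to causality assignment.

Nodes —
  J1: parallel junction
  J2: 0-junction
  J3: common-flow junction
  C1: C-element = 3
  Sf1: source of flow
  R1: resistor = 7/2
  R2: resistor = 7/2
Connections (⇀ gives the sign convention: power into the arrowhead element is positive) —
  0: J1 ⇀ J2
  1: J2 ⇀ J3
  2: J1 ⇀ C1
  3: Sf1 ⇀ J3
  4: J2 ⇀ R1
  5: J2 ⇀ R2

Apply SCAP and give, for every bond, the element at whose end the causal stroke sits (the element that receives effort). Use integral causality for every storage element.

bond 3 |Sf1  (Sf1 (Sf) sets flow on bond)
bond 1 |J3  (common-f at J3 fixed by 3)
bond 2 |J1  (C1: C, integral causality)
bond 0 |J2  (0-jn J1 has e-setter on 2)
bond 4 |R1  (0-jn J2 has e-setter on 0)
bond 5 |R2  (J2 effort already set via bond 0)

β0 stroke at J2
β1 stroke at J3
β2 stroke at J1
β3 stroke at Sf1
β4 stroke at R1
β5 stroke at R2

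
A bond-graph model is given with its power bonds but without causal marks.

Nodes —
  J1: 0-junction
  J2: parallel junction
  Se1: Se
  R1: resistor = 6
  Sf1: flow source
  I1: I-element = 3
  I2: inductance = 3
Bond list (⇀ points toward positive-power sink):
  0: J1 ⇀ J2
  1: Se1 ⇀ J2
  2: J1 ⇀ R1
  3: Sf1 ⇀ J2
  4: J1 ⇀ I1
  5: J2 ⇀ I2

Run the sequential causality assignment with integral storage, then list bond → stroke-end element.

β1 |J2  (Se1 (Se) sets effort on bond)
β3 |Sf1  (source Sf1 imposes f)
β0 |J1  (J2 effort already set via bond 1)
β5 |I2  (common-e at J2 fixed by 1)
β2 |R1  (J1 effort already set via bond 0)
β4 |I1  (0-jn J1 has e-setter on 0)

b0 stroke at J1
b1 stroke at J2
b2 stroke at R1
b3 stroke at Sf1
b4 stroke at I1
b5 stroke at I2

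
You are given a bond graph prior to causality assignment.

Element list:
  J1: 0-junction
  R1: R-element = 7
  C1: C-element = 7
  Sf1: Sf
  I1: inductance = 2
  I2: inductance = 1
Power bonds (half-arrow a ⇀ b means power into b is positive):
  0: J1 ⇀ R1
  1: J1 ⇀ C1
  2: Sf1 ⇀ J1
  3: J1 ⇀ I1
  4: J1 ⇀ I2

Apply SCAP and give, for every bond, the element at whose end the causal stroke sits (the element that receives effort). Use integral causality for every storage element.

b0 →R1
b1 →J1
b2 →Sf1
b3 →I1
b4 →I2

#2 stroke at Sf1  (Sf1 fixes flow; stroke at Sf1)
#1 stroke at J1  (prefer integral on C1)
#0 stroke at R1  (J1: bond 1 brought effort, rest push out)
#3 stroke at I1  (J1 effort already set via bond 1)
#4 stroke at I2  (0-jn J1 has e-setter on 1)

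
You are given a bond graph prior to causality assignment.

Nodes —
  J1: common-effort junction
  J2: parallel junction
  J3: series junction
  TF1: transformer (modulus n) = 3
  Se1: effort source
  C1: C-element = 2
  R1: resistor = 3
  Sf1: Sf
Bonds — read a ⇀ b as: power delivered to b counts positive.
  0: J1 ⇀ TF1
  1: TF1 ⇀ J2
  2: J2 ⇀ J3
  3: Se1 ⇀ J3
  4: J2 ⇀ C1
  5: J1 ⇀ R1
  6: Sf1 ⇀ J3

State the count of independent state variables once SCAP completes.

b3 stroke→J3  (Se1: effort source, stroke at far end)
b6 stroke→Sf1  (Sf1: flow source, stroke at near end)
b2 stroke→J3  (1-jn J3 has f-setter on 6)
b4 stroke→J2  (C1 outputs effort q/C1)
b1 stroke→TF1  (0-jn J2 has e-setter on 4)
b0 stroke→J1  (TF TF1: opposite of bond 1)
b5 stroke→R1  (J1 effort already set via bond 0)

1  (C1 all integral)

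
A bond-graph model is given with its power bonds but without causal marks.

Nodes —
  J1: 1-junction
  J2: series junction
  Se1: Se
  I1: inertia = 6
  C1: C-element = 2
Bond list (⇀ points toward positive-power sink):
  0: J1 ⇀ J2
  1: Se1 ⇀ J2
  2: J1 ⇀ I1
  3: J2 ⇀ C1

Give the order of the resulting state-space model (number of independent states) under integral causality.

2  (C1, I1 all integral)

b1 stroke→J2  (Se1 (Se) sets effort on bond)
b2 stroke→I1  (I1 outputs flow p/I1)
b0 stroke→J1  (J1: bond 2 brought flow, rest push out)
b3 stroke→J2  (common-f at J2 fixed by 0)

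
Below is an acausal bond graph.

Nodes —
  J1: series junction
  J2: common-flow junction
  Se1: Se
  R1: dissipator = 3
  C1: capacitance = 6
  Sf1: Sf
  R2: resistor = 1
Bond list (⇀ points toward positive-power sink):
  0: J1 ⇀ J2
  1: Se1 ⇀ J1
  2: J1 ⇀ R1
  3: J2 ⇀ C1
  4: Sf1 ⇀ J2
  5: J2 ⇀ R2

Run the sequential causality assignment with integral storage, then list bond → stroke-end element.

b0 stroke→J2
b1 stroke→J1
b2 stroke→J1
b3 stroke→J2
b4 stroke→Sf1
b5 stroke→J2

bond 1 |J1  (Se1: effort source, stroke at far end)
bond 4 |Sf1  (Sf1: flow source, stroke at near end)
bond 0 |J2  (J2 flow already set via bond 4)
bond 3 |J2  (J2: bond 4 brought flow, rest push out)
bond 5 |J2  (J2 flow already set via bond 4)
bond 2 |J1  (common-f at J1 fixed by 0)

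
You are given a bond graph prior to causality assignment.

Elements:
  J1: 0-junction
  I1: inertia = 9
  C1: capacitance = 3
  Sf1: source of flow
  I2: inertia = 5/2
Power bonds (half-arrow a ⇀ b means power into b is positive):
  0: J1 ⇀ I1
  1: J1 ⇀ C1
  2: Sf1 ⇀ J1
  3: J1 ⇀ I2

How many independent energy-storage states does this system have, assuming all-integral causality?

#2 →Sf1  (Sf1 (Sf) sets flow on bond)
#0 →I1  (I1: I, integral causality)
#1 →J1  (C1 outputs effort q/C1)
#3 →I2  (0-jn J1 has e-setter on 1)

3  (C1, I1, I2 all integral)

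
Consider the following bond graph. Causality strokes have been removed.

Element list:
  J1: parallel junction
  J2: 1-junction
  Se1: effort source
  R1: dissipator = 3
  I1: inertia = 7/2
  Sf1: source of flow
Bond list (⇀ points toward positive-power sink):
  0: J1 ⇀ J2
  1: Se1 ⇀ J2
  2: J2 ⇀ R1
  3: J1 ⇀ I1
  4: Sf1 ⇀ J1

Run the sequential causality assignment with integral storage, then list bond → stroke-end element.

bond 1 →J2  (Se1 (Se) sets effort on bond)
bond 4 →Sf1  (Sf1 (Sf) sets flow on bond)
bond 3 →I1  (I1: I, integral causality)
bond 0 →J1  (only one effort-in slot at J1)
bond 2 →J2  (1-jn J2 has f-setter on 0)

#0 stroke at J1
#1 stroke at J2
#2 stroke at J2
#3 stroke at I1
#4 stroke at Sf1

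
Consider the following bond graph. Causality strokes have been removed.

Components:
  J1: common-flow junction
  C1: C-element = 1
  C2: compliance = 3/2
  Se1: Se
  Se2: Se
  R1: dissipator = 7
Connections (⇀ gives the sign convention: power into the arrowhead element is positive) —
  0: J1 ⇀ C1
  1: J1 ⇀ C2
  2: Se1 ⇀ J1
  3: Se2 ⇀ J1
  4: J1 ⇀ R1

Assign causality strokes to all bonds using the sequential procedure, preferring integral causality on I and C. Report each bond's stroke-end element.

bond 0 stroke→J1
bond 1 stroke→J1
bond 2 stroke→J1
bond 3 stroke→J1
bond 4 stroke→R1

#2 stroke→J1  (Se1: effort source, stroke at far end)
#3 stroke→J1  (Se2 (Se) sets effort on bond)
#0 stroke→J1  (C1: C, integral causality)
#1 stroke→J1  (prefer integral on C2)
#4 stroke→R1  (only one flow-in slot at J1)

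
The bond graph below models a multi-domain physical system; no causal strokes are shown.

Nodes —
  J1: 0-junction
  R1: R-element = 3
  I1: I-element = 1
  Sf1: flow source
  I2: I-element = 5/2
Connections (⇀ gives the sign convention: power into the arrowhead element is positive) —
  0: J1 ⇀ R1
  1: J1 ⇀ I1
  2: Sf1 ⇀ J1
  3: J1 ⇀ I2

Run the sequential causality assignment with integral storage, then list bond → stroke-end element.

b0 |J1
b1 |I1
b2 |Sf1
b3 |I2

b2 stroke→Sf1  (Sf1 (Sf) sets flow on bond)
b1 stroke→I1  (I1 outputs flow p/I1)
b3 stroke→I2  (I2 integral (f out))
b0 stroke→J1  (J1: last free bond brings effort in)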